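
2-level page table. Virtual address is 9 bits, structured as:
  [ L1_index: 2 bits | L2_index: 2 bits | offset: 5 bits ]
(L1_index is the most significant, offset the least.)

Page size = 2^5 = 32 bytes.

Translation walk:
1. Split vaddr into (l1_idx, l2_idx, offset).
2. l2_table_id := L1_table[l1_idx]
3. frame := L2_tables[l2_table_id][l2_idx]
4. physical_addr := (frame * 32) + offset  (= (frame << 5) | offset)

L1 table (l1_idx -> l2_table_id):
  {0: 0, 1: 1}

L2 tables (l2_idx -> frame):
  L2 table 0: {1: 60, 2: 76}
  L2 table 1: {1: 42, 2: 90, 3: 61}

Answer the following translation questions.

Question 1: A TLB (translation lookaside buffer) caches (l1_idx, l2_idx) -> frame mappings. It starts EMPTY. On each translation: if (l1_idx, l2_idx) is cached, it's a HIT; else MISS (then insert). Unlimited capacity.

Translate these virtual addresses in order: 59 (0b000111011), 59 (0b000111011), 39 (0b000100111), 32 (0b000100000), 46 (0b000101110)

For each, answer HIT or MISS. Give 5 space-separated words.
Answer: MISS HIT HIT HIT HIT

Derivation:
vaddr=59: (0,1) not in TLB -> MISS, insert
vaddr=59: (0,1) in TLB -> HIT
vaddr=39: (0,1) in TLB -> HIT
vaddr=32: (0,1) in TLB -> HIT
vaddr=46: (0,1) in TLB -> HIT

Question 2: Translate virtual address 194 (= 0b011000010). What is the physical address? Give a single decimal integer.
vaddr = 194 = 0b011000010
Split: l1_idx=1, l2_idx=2, offset=2
L1[1] = 1
L2[1][2] = 90
paddr = 90 * 32 + 2 = 2882

Answer: 2882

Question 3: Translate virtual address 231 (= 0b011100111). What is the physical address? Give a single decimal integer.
Answer: 1959

Derivation:
vaddr = 231 = 0b011100111
Split: l1_idx=1, l2_idx=3, offset=7
L1[1] = 1
L2[1][3] = 61
paddr = 61 * 32 + 7 = 1959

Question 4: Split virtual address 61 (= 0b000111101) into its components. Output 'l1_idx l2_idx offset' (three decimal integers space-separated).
Answer: 0 1 29

Derivation:
vaddr = 61 = 0b000111101
  top 2 bits -> l1_idx = 0
  next 2 bits -> l2_idx = 1
  bottom 5 bits -> offset = 29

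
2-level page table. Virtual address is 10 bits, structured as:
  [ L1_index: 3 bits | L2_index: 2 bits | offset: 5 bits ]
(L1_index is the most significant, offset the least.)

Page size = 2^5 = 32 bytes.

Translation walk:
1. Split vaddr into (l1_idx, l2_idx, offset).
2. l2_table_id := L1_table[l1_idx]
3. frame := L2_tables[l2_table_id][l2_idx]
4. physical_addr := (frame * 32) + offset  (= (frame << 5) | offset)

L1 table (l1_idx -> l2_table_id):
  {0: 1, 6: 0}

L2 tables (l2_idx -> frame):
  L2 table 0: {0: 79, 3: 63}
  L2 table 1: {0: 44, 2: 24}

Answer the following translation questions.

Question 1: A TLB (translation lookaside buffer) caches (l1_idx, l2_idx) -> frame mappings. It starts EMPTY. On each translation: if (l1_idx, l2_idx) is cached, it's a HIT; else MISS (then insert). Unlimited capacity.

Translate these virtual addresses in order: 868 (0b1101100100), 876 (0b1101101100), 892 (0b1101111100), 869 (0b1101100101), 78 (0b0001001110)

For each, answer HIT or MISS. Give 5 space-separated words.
vaddr=868: (6,3) not in TLB -> MISS, insert
vaddr=876: (6,3) in TLB -> HIT
vaddr=892: (6,3) in TLB -> HIT
vaddr=869: (6,3) in TLB -> HIT
vaddr=78: (0,2) not in TLB -> MISS, insert

Answer: MISS HIT HIT HIT MISS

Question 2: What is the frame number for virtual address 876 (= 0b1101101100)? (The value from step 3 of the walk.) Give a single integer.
vaddr = 876: l1_idx=6, l2_idx=3
L1[6] = 0; L2[0][3] = 63

Answer: 63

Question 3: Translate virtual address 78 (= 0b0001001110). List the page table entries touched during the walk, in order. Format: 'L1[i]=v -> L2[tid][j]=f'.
vaddr = 78 = 0b0001001110
Split: l1_idx=0, l2_idx=2, offset=14

Answer: L1[0]=1 -> L2[1][2]=24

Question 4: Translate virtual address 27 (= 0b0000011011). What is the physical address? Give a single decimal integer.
vaddr = 27 = 0b0000011011
Split: l1_idx=0, l2_idx=0, offset=27
L1[0] = 1
L2[1][0] = 44
paddr = 44 * 32 + 27 = 1435

Answer: 1435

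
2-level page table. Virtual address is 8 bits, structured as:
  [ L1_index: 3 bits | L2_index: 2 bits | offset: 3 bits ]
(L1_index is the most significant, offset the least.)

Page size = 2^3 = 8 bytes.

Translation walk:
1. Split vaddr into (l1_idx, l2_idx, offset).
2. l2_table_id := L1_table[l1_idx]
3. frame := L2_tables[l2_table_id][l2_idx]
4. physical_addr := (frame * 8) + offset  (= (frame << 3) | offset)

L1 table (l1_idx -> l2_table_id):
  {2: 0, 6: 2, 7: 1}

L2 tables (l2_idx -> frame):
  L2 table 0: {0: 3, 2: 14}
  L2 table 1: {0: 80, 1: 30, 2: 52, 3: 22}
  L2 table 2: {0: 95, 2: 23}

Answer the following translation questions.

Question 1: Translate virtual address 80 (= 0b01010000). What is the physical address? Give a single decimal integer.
vaddr = 80 = 0b01010000
Split: l1_idx=2, l2_idx=2, offset=0
L1[2] = 0
L2[0][2] = 14
paddr = 14 * 8 + 0 = 112

Answer: 112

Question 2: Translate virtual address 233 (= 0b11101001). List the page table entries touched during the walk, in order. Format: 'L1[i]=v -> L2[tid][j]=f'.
Answer: L1[7]=1 -> L2[1][1]=30

Derivation:
vaddr = 233 = 0b11101001
Split: l1_idx=7, l2_idx=1, offset=1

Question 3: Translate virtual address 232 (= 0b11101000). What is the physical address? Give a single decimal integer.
Answer: 240

Derivation:
vaddr = 232 = 0b11101000
Split: l1_idx=7, l2_idx=1, offset=0
L1[7] = 1
L2[1][1] = 30
paddr = 30 * 8 + 0 = 240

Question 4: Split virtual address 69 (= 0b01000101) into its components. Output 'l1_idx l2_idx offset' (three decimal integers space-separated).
Answer: 2 0 5

Derivation:
vaddr = 69 = 0b01000101
  top 3 bits -> l1_idx = 2
  next 2 bits -> l2_idx = 0
  bottom 3 bits -> offset = 5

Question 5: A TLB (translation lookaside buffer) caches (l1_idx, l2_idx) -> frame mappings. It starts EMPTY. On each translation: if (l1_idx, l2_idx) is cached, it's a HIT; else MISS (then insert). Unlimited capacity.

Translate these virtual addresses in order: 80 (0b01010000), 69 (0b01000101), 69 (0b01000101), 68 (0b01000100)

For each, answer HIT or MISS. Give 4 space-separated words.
vaddr=80: (2,2) not in TLB -> MISS, insert
vaddr=69: (2,0) not in TLB -> MISS, insert
vaddr=69: (2,0) in TLB -> HIT
vaddr=68: (2,0) in TLB -> HIT

Answer: MISS MISS HIT HIT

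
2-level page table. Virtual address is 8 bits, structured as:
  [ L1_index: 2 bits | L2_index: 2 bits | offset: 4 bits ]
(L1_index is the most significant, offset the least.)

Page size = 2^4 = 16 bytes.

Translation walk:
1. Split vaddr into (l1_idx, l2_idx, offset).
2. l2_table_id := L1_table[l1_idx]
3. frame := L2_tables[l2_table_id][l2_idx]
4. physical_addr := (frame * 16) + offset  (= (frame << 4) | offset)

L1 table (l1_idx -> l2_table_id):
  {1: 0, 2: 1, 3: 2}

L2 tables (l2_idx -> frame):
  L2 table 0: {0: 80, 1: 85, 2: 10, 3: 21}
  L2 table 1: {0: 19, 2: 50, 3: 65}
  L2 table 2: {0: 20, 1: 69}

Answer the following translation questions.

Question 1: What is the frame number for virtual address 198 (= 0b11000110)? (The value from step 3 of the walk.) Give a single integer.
Answer: 20

Derivation:
vaddr = 198: l1_idx=3, l2_idx=0
L1[3] = 2; L2[2][0] = 20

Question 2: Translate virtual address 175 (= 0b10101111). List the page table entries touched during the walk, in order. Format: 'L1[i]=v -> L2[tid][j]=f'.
vaddr = 175 = 0b10101111
Split: l1_idx=2, l2_idx=2, offset=15

Answer: L1[2]=1 -> L2[1][2]=50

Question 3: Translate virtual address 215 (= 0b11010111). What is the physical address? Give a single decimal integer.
Answer: 1111

Derivation:
vaddr = 215 = 0b11010111
Split: l1_idx=3, l2_idx=1, offset=7
L1[3] = 2
L2[2][1] = 69
paddr = 69 * 16 + 7 = 1111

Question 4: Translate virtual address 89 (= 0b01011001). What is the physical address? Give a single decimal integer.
vaddr = 89 = 0b01011001
Split: l1_idx=1, l2_idx=1, offset=9
L1[1] = 0
L2[0][1] = 85
paddr = 85 * 16 + 9 = 1369

Answer: 1369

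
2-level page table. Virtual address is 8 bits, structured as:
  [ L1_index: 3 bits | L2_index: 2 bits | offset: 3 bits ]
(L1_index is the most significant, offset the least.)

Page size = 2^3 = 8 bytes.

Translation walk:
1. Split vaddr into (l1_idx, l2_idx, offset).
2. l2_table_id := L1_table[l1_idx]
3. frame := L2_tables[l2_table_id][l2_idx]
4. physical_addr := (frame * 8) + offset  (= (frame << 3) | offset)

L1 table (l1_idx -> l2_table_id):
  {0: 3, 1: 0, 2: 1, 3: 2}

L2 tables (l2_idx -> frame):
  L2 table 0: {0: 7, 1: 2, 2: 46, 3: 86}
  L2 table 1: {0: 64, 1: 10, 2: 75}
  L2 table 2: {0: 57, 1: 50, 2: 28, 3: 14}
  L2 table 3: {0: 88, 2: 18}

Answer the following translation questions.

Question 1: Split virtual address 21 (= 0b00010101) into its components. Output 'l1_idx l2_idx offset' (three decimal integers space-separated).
vaddr = 21 = 0b00010101
  top 3 bits -> l1_idx = 0
  next 2 bits -> l2_idx = 2
  bottom 3 bits -> offset = 5

Answer: 0 2 5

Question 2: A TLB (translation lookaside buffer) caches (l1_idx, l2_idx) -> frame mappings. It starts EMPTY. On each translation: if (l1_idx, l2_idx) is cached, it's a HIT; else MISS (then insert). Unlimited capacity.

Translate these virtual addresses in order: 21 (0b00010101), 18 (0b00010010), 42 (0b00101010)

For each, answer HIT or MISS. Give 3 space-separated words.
Answer: MISS HIT MISS

Derivation:
vaddr=21: (0,2) not in TLB -> MISS, insert
vaddr=18: (0,2) in TLB -> HIT
vaddr=42: (1,1) not in TLB -> MISS, insert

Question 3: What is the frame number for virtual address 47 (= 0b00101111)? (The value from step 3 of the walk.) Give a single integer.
Answer: 2

Derivation:
vaddr = 47: l1_idx=1, l2_idx=1
L1[1] = 0; L2[0][1] = 2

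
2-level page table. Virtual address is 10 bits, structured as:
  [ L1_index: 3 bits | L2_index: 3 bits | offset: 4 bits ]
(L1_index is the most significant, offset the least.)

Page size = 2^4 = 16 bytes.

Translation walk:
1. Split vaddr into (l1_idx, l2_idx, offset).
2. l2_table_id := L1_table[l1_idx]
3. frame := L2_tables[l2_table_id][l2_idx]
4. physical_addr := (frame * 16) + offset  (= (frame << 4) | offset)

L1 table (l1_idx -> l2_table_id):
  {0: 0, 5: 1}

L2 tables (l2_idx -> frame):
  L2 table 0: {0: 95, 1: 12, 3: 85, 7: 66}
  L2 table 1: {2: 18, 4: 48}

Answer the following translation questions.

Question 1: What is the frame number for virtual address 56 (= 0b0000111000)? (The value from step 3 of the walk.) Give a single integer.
Answer: 85

Derivation:
vaddr = 56: l1_idx=0, l2_idx=3
L1[0] = 0; L2[0][3] = 85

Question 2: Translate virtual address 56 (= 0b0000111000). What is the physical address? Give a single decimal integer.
vaddr = 56 = 0b0000111000
Split: l1_idx=0, l2_idx=3, offset=8
L1[0] = 0
L2[0][3] = 85
paddr = 85 * 16 + 8 = 1368

Answer: 1368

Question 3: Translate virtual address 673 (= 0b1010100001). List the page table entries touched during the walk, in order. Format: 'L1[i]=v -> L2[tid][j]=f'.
Answer: L1[5]=1 -> L2[1][2]=18

Derivation:
vaddr = 673 = 0b1010100001
Split: l1_idx=5, l2_idx=2, offset=1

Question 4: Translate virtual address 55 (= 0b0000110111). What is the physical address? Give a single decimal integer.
vaddr = 55 = 0b0000110111
Split: l1_idx=0, l2_idx=3, offset=7
L1[0] = 0
L2[0][3] = 85
paddr = 85 * 16 + 7 = 1367

Answer: 1367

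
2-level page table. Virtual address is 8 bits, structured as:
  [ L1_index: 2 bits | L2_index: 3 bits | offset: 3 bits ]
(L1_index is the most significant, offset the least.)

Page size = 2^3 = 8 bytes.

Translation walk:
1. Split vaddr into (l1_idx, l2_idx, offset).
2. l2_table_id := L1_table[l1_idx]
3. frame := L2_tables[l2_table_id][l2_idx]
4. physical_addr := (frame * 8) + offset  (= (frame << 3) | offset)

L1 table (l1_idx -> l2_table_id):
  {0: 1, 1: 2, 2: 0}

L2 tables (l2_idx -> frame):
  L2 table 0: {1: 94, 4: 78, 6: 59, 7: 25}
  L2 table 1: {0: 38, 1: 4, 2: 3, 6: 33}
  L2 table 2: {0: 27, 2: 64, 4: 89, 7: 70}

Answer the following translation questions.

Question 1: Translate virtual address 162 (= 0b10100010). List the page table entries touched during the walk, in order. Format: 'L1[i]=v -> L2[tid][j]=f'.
Answer: L1[2]=0 -> L2[0][4]=78

Derivation:
vaddr = 162 = 0b10100010
Split: l1_idx=2, l2_idx=4, offset=2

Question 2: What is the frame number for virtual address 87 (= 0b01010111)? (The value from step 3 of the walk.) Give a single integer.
Answer: 64

Derivation:
vaddr = 87: l1_idx=1, l2_idx=2
L1[1] = 2; L2[2][2] = 64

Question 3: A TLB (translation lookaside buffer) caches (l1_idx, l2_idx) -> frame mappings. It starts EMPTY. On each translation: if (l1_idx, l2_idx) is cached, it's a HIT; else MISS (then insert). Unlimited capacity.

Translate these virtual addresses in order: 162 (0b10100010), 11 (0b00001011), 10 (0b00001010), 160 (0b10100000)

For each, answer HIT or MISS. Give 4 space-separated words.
Answer: MISS MISS HIT HIT

Derivation:
vaddr=162: (2,4) not in TLB -> MISS, insert
vaddr=11: (0,1) not in TLB -> MISS, insert
vaddr=10: (0,1) in TLB -> HIT
vaddr=160: (2,4) in TLB -> HIT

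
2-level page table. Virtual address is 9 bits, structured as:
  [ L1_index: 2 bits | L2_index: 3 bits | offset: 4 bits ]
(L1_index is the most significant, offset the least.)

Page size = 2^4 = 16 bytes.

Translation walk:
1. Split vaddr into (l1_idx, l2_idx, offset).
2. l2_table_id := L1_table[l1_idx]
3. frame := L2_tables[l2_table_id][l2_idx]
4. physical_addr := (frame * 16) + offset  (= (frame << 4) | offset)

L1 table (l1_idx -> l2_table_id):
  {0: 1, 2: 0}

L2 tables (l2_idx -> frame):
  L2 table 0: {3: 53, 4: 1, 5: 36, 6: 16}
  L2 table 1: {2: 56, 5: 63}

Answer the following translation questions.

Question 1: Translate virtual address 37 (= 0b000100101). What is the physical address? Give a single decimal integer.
vaddr = 37 = 0b000100101
Split: l1_idx=0, l2_idx=2, offset=5
L1[0] = 1
L2[1][2] = 56
paddr = 56 * 16 + 5 = 901

Answer: 901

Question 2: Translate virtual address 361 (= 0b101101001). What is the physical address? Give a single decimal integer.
Answer: 265

Derivation:
vaddr = 361 = 0b101101001
Split: l1_idx=2, l2_idx=6, offset=9
L1[2] = 0
L2[0][6] = 16
paddr = 16 * 16 + 9 = 265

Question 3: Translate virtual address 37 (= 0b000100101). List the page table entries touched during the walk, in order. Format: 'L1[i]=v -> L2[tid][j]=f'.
Answer: L1[0]=1 -> L2[1][2]=56

Derivation:
vaddr = 37 = 0b000100101
Split: l1_idx=0, l2_idx=2, offset=5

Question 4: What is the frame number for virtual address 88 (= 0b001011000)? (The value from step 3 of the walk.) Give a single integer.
Answer: 63

Derivation:
vaddr = 88: l1_idx=0, l2_idx=5
L1[0] = 1; L2[1][5] = 63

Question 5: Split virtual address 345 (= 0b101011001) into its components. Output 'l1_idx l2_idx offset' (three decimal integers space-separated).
Answer: 2 5 9

Derivation:
vaddr = 345 = 0b101011001
  top 2 bits -> l1_idx = 2
  next 3 bits -> l2_idx = 5
  bottom 4 bits -> offset = 9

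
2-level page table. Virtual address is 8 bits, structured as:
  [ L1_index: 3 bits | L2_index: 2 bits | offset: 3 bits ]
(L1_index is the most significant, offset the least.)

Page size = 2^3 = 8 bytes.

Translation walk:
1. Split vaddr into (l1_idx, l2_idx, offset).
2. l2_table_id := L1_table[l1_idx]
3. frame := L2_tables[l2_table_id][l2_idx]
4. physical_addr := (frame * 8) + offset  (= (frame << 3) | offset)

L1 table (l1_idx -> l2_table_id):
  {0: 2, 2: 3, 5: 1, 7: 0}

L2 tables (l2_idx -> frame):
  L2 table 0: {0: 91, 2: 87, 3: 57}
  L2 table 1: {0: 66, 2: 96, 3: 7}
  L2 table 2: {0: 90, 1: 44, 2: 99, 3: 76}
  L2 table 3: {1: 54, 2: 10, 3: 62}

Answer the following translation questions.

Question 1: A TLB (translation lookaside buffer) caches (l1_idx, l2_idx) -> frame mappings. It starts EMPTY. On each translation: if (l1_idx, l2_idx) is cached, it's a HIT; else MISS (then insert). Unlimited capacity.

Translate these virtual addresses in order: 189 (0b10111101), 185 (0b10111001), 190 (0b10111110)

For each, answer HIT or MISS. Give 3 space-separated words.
vaddr=189: (5,3) not in TLB -> MISS, insert
vaddr=185: (5,3) in TLB -> HIT
vaddr=190: (5,3) in TLB -> HIT

Answer: MISS HIT HIT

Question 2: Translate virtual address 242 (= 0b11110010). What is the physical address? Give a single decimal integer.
Answer: 698

Derivation:
vaddr = 242 = 0b11110010
Split: l1_idx=7, l2_idx=2, offset=2
L1[7] = 0
L2[0][2] = 87
paddr = 87 * 8 + 2 = 698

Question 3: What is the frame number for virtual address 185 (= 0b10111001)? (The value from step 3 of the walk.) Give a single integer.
vaddr = 185: l1_idx=5, l2_idx=3
L1[5] = 1; L2[1][3] = 7

Answer: 7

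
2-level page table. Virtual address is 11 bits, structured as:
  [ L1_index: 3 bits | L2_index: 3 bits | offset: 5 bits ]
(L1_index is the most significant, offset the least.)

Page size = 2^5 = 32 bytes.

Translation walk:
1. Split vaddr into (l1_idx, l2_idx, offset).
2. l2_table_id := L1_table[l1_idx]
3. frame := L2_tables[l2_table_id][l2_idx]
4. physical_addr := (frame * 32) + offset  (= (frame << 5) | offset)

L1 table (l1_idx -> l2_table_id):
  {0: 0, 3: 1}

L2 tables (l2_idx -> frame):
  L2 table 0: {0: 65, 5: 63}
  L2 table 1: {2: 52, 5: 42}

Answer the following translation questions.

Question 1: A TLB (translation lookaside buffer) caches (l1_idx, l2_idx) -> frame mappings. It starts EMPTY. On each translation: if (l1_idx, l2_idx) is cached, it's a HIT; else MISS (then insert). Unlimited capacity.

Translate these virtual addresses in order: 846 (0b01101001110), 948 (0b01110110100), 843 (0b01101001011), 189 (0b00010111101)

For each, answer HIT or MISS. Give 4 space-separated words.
Answer: MISS MISS HIT MISS

Derivation:
vaddr=846: (3,2) not in TLB -> MISS, insert
vaddr=948: (3,5) not in TLB -> MISS, insert
vaddr=843: (3,2) in TLB -> HIT
vaddr=189: (0,5) not in TLB -> MISS, insert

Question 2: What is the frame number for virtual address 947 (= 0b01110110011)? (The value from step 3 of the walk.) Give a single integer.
vaddr = 947: l1_idx=3, l2_idx=5
L1[3] = 1; L2[1][5] = 42

Answer: 42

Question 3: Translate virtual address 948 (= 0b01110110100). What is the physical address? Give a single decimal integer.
Answer: 1364

Derivation:
vaddr = 948 = 0b01110110100
Split: l1_idx=3, l2_idx=5, offset=20
L1[3] = 1
L2[1][5] = 42
paddr = 42 * 32 + 20 = 1364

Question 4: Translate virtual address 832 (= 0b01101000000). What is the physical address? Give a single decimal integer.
vaddr = 832 = 0b01101000000
Split: l1_idx=3, l2_idx=2, offset=0
L1[3] = 1
L2[1][2] = 52
paddr = 52 * 32 + 0 = 1664

Answer: 1664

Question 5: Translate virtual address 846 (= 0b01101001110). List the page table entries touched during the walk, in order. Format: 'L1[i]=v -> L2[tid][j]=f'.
Answer: L1[3]=1 -> L2[1][2]=52

Derivation:
vaddr = 846 = 0b01101001110
Split: l1_idx=3, l2_idx=2, offset=14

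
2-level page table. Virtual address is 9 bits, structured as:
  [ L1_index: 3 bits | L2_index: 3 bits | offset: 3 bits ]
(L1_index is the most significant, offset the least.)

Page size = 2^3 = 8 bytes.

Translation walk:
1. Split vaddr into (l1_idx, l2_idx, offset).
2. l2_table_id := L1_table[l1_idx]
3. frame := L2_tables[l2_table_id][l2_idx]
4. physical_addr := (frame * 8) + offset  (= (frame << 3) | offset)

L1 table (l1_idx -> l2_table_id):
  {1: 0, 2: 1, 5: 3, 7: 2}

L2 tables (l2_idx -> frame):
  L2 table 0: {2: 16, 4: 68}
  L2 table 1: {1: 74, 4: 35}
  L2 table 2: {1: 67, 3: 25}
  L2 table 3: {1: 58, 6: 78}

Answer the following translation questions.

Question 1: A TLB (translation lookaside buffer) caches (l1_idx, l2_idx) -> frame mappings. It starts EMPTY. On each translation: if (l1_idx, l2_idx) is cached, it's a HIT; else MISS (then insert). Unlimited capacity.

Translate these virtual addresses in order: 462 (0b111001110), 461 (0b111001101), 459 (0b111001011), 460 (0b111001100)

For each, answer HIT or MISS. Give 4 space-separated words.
Answer: MISS HIT HIT HIT

Derivation:
vaddr=462: (7,1) not in TLB -> MISS, insert
vaddr=461: (7,1) in TLB -> HIT
vaddr=459: (7,1) in TLB -> HIT
vaddr=460: (7,1) in TLB -> HIT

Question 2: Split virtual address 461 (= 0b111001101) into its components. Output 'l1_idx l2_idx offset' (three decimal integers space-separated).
vaddr = 461 = 0b111001101
  top 3 bits -> l1_idx = 7
  next 3 bits -> l2_idx = 1
  bottom 3 bits -> offset = 5

Answer: 7 1 5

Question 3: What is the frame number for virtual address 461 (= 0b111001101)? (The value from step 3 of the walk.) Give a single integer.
Answer: 67

Derivation:
vaddr = 461: l1_idx=7, l2_idx=1
L1[7] = 2; L2[2][1] = 67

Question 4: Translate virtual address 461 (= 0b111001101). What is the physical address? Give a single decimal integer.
vaddr = 461 = 0b111001101
Split: l1_idx=7, l2_idx=1, offset=5
L1[7] = 2
L2[2][1] = 67
paddr = 67 * 8 + 5 = 541

Answer: 541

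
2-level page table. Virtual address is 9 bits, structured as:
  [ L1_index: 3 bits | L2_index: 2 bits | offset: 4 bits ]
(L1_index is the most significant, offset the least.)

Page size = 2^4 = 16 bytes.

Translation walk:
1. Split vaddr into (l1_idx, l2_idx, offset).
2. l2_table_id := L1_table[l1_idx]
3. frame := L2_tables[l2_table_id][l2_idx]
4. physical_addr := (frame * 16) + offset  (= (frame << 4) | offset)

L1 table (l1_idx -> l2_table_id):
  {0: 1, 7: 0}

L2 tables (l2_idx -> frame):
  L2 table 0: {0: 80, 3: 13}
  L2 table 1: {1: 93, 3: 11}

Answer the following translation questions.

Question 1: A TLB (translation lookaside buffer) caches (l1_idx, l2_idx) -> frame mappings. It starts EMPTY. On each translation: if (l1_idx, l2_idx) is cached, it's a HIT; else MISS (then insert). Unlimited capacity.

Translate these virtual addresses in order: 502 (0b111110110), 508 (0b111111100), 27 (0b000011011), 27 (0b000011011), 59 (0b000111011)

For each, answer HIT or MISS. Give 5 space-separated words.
Answer: MISS HIT MISS HIT MISS

Derivation:
vaddr=502: (7,3) not in TLB -> MISS, insert
vaddr=508: (7,3) in TLB -> HIT
vaddr=27: (0,1) not in TLB -> MISS, insert
vaddr=27: (0,1) in TLB -> HIT
vaddr=59: (0,3) not in TLB -> MISS, insert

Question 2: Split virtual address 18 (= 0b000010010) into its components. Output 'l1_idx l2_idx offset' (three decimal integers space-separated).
vaddr = 18 = 0b000010010
  top 3 bits -> l1_idx = 0
  next 2 bits -> l2_idx = 1
  bottom 4 bits -> offset = 2

Answer: 0 1 2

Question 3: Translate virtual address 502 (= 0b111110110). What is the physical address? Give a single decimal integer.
vaddr = 502 = 0b111110110
Split: l1_idx=7, l2_idx=3, offset=6
L1[7] = 0
L2[0][3] = 13
paddr = 13 * 16 + 6 = 214

Answer: 214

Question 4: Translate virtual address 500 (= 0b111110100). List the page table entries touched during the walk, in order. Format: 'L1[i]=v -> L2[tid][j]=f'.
vaddr = 500 = 0b111110100
Split: l1_idx=7, l2_idx=3, offset=4

Answer: L1[7]=0 -> L2[0][3]=13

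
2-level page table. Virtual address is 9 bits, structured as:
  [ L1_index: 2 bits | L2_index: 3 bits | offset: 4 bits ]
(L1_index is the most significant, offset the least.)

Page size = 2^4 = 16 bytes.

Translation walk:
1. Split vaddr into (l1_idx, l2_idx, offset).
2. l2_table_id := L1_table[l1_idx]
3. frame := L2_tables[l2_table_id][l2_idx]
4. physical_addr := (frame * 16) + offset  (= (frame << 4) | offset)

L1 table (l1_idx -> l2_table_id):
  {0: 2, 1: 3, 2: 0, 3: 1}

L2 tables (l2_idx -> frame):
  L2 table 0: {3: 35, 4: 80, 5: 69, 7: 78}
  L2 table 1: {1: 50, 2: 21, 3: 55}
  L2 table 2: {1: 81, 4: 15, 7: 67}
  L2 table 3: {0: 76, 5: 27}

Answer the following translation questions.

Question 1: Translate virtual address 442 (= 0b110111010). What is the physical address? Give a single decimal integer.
vaddr = 442 = 0b110111010
Split: l1_idx=3, l2_idx=3, offset=10
L1[3] = 1
L2[1][3] = 55
paddr = 55 * 16 + 10 = 890

Answer: 890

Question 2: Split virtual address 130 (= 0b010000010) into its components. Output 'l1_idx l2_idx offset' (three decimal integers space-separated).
Answer: 1 0 2

Derivation:
vaddr = 130 = 0b010000010
  top 2 bits -> l1_idx = 1
  next 3 bits -> l2_idx = 0
  bottom 4 bits -> offset = 2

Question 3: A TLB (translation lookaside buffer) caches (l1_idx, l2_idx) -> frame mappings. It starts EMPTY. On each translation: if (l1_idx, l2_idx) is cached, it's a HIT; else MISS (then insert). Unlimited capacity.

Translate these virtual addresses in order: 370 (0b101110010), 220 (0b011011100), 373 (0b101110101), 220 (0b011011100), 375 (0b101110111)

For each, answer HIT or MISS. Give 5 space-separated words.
vaddr=370: (2,7) not in TLB -> MISS, insert
vaddr=220: (1,5) not in TLB -> MISS, insert
vaddr=373: (2,7) in TLB -> HIT
vaddr=220: (1,5) in TLB -> HIT
vaddr=375: (2,7) in TLB -> HIT

Answer: MISS MISS HIT HIT HIT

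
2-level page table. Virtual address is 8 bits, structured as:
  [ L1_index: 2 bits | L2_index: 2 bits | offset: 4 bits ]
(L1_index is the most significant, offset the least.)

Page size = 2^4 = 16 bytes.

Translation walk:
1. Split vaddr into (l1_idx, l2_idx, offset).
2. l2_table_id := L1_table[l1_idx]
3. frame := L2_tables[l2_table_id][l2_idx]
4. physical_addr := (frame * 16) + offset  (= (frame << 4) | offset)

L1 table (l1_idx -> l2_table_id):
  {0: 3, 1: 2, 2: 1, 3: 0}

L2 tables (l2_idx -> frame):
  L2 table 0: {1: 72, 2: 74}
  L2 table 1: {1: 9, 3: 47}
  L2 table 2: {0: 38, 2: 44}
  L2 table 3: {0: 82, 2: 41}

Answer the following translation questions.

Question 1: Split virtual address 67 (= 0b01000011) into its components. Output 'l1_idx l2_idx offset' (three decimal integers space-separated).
Answer: 1 0 3

Derivation:
vaddr = 67 = 0b01000011
  top 2 bits -> l1_idx = 1
  next 2 bits -> l2_idx = 0
  bottom 4 bits -> offset = 3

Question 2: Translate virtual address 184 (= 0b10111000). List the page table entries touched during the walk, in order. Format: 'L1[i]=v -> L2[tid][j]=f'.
vaddr = 184 = 0b10111000
Split: l1_idx=2, l2_idx=3, offset=8

Answer: L1[2]=1 -> L2[1][3]=47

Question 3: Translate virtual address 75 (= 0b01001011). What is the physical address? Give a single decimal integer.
vaddr = 75 = 0b01001011
Split: l1_idx=1, l2_idx=0, offset=11
L1[1] = 2
L2[2][0] = 38
paddr = 38 * 16 + 11 = 619

Answer: 619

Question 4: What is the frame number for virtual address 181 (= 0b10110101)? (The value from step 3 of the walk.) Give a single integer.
Answer: 47

Derivation:
vaddr = 181: l1_idx=2, l2_idx=3
L1[2] = 1; L2[1][3] = 47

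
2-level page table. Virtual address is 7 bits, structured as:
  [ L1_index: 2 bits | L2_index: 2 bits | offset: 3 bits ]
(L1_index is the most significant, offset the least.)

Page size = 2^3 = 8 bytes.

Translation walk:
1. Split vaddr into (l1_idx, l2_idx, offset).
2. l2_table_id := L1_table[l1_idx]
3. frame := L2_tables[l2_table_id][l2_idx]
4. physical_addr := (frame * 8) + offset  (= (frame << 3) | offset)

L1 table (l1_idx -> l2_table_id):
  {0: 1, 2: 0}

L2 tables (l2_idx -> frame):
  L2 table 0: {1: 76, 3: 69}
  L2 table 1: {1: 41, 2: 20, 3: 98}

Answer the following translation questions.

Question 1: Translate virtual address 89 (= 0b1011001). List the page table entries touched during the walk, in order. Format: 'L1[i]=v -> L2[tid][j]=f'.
Answer: L1[2]=0 -> L2[0][3]=69

Derivation:
vaddr = 89 = 0b1011001
Split: l1_idx=2, l2_idx=3, offset=1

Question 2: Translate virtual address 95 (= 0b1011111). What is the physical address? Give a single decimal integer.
vaddr = 95 = 0b1011111
Split: l1_idx=2, l2_idx=3, offset=7
L1[2] = 0
L2[0][3] = 69
paddr = 69 * 8 + 7 = 559

Answer: 559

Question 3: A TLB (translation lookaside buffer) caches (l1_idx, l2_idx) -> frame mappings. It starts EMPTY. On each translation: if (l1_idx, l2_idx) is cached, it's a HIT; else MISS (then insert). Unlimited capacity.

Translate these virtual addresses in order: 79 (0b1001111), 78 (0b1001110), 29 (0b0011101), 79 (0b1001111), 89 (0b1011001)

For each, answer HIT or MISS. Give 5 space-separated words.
Answer: MISS HIT MISS HIT MISS

Derivation:
vaddr=79: (2,1) not in TLB -> MISS, insert
vaddr=78: (2,1) in TLB -> HIT
vaddr=29: (0,3) not in TLB -> MISS, insert
vaddr=79: (2,1) in TLB -> HIT
vaddr=89: (2,3) not in TLB -> MISS, insert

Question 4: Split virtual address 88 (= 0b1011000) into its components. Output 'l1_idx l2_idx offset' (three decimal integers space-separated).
vaddr = 88 = 0b1011000
  top 2 bits -> l1_idx = 2
  next 2 bits -> l2_idx = 3
  bottom 3 bits -> offset = 0

Answer: 2 3 0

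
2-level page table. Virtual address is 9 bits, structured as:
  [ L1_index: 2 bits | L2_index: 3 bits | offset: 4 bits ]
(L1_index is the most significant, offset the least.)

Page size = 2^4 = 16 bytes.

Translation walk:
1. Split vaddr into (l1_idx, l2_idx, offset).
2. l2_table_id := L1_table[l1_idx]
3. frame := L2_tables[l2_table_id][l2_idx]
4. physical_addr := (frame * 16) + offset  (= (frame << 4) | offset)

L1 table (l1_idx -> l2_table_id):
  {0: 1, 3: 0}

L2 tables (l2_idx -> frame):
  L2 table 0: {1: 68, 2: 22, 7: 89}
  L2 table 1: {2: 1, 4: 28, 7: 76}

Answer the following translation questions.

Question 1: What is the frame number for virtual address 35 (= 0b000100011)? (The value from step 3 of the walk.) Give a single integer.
vaddr = 35: l1_idx=0, l2_idx=2
L1[0] = 1; L2[1][2] = 1

Answer: 1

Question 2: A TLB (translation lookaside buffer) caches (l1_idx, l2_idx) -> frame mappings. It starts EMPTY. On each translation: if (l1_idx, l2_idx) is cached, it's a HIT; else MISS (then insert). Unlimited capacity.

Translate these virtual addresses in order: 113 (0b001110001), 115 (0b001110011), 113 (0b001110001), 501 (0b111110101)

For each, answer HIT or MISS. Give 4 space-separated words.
Answer: MISS HIT HIT MISS

Derivation:
vaddr=113: (0,7) not in TLB -> MISS, insert
vaddr=115: (0,7) in TLB -> HIT
vaddr=113: (0,7) in TLB -> HIT
vaddr=501: (3,7) not in TLB -> MISS, insert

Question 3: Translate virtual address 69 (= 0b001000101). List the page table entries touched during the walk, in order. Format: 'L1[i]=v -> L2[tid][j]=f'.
vaddr = 69 = 0b001000101
Split: l1_idx=0, l2_idx=4, offset=5

Answer: L1[0]=1 -> L2[1][4]=28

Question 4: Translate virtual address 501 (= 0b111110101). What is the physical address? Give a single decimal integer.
Answer: 1429

Derivation:
vaddr = 501 = 0b111110101
Split: l1_idx=3, l2_idx=7, offset=5
L1[3] = 0
L2[0][7] = 89
paddr = 89 * 16 + 5 = 1429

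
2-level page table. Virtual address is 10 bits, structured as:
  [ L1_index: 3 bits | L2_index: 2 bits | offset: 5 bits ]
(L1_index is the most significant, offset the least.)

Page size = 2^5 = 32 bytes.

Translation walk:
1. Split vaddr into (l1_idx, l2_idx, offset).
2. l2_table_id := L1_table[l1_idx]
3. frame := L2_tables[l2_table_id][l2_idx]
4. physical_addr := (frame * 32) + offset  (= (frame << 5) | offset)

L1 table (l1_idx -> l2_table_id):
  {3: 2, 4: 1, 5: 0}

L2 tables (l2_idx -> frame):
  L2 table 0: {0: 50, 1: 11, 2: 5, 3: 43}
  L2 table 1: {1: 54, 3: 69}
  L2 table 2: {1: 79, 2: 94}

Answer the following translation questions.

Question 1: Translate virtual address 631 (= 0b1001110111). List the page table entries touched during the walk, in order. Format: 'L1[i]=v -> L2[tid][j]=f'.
vaddr = 631 = 0b1001110111
Split: l1_idx=4, l2_idx=3, offset=23

Answer: L1[4]=1 -> L2[1][3]=69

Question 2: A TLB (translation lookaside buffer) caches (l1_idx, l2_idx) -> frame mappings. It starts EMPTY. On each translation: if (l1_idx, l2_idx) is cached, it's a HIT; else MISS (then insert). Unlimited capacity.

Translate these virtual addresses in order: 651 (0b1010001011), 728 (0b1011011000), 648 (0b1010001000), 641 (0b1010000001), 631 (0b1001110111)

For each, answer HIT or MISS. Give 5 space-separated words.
Answer: MISS MISS HIT HIT MISS

Derivation:
vaddr=651: (5,0) not in TLB -> MISS, insert
vaddr=728: (5,2) not in TLB -> MISS, insert
vaddr=648: (5,0) in TLB -> HIT
vaddr=641: (5,0) in TLB -> HIT
vaddr=631: (4,3) not in TLB -> MISS, insert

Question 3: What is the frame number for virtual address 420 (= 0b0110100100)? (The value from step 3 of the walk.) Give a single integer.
Answer: 79

Derivation:
vaddr = 420: l1_idx=3, l2_idx=1
L1[3] = 2; L2[2][1] = 79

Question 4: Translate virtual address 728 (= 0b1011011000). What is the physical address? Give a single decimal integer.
vaddr = 728 = 0b1011011000
Split: l1_idx=5, l2_idx=2, offset=24
L1[5] = 0
L2[0][2] = 5
paddr = 5 * 32 + 24 = 184

Answer: 184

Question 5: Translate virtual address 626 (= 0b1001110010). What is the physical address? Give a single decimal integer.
Answer: 2226

Derivation:
vaddr = 626 = 0b1001110010
Split: l1_idx=4, l2_idx=3, offset=18
L1[4] = 1
L2[1][3] = 69
paddr = 69 * 32 + 18 = 2226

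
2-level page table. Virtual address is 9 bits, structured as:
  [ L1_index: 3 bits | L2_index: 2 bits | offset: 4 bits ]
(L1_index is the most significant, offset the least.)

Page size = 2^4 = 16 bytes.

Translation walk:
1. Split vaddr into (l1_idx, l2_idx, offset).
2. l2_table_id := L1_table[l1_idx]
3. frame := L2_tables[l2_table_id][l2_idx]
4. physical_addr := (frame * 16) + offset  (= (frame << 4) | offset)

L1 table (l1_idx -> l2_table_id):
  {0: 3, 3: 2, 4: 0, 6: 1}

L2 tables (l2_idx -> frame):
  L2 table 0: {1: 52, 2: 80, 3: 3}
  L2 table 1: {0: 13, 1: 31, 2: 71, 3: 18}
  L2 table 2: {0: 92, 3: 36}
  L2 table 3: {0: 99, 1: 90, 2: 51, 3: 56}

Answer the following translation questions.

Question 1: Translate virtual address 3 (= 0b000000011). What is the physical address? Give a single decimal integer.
vaddr = 3 = 0b000000011
Split: l1_idx=0, l2_idx=0, offset=3
L1[0] = 3
L2[3][0] = 99
paddr = 99 * 16 + 3 = 1587

Answer: 1587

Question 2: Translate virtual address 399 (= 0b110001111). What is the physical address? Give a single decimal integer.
vaddr = 399 = 0b110001111
Split: l1_idx=6, l2_idx=0, offset=15
L1[6] = 1
L2[1][0] = 13
paddr = 13 * 16 + 15 = 223

Answer: 223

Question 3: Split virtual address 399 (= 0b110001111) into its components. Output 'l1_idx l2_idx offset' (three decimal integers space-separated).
Answer: 6 0 15

Derivation:
vaddr = 399 = 0b110001111
  top 3 bits -> l1_idx = 6
  next 2 bits -> l2_idx = 0
  bottom 4 bits -> offset = 15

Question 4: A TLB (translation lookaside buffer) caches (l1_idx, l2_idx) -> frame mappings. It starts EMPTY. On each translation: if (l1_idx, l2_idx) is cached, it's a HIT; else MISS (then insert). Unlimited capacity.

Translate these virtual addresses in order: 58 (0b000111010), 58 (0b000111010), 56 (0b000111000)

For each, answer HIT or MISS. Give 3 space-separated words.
Answer: MISS HIT HIT

Derivation:
vaddr=58: (0,3) not in TLB -> MISS, insert
vaddr=58: (0,3) in TLB -> HIT
vaddr=56: (0,3) in TLB -> HIT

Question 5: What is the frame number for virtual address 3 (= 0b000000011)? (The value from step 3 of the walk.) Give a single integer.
Answer: 99

Derivation:
vaddr = 3: l1_idx=0, l2_idx=0
L1[0] = 3; L2[3][0] = 99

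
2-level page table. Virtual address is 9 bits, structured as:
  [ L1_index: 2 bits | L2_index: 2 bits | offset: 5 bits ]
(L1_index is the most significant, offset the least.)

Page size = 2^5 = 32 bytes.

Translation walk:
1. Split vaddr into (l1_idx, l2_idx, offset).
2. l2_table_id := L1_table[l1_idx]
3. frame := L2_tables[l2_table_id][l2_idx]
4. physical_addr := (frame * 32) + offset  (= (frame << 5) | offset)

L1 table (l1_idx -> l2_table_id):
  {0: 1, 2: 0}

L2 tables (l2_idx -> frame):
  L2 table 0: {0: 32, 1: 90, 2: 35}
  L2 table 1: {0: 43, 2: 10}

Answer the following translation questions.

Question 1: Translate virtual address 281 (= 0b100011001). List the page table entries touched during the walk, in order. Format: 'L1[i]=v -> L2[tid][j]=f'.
Answer: L1[2]=0 -> L2[0][0]=32

Derivation:
vaddr = 281 = 0b100011001
Split: l1_idx=2, l2_idx=0, offset=25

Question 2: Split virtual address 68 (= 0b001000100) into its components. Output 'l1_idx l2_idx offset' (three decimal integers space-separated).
Answer: 0 2 4

Derivation:
vaddr = 68 = 0b001000100
  top 2 bits -> l1_idx = 0
  next 2 bits -> l2_idx = 2
  bottom 5 bits -> offset = 4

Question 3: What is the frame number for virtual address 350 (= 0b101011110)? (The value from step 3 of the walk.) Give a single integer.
vaddr = 350: l1_idx=2, l2_idx=2
L1[2] = 0; L2[0][2] = 35

Answer: 35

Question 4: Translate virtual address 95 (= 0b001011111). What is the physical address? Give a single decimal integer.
vaddr = 95 = 0b001011111
Split: l1_idx=0, l2_idx=2, offset=31
L1[0] = 1
L2[1][2] = 10
paddr = 10 * 32 + 31 = 351

Answer: 351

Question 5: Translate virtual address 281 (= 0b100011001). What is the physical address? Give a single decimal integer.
Answer: 1049

Derivation:
vaddr = 281 = 0b100011001
Split: l1_idx=2, l2_idx=0, offset=25
L1[2] = 0
L2[0][0] = 32
paddr = 32 * 32 + 25 = 1049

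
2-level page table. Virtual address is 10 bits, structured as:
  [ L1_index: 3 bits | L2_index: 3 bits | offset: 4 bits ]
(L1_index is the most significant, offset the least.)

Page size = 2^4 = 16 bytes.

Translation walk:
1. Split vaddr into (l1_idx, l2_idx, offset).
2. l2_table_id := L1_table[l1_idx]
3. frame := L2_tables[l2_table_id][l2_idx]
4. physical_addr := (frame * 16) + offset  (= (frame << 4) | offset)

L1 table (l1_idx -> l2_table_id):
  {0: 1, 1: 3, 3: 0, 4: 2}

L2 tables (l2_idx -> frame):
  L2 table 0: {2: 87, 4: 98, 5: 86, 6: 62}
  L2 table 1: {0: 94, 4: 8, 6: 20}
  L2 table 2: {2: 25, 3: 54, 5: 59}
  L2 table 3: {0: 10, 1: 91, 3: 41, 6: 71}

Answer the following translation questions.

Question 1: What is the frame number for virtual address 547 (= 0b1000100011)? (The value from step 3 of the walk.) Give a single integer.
vaddr = 547: l1_idx=4, l2_idx=2
L1[4] = 2; L2[2][2] = 25

Answer: 25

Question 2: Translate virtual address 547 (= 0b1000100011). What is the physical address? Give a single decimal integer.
Answer: 403

Derivation:
vaddr = 547 = 0b1000100011
Split: l1_idx=4, l2_idx=2, offset=3
L1[4] = 2
L2[2][2] = 25
paddr = 25 * 16 + 3 = 403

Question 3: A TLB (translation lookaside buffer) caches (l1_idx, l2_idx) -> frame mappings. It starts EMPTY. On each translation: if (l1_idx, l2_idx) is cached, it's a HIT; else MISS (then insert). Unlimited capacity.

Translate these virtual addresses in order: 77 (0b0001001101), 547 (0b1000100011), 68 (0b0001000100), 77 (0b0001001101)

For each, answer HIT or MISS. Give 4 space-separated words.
vaddr=77: (0,4) not in TLB -> MISS, insert
vaddr=547: (4,2) not in TLB -> MISS, insert
vaddr=68: (0,4) in TLB -> HIT
vaddr=77: (0,4) in TLB -> HIT

Answer: MISS MISS HIT HIT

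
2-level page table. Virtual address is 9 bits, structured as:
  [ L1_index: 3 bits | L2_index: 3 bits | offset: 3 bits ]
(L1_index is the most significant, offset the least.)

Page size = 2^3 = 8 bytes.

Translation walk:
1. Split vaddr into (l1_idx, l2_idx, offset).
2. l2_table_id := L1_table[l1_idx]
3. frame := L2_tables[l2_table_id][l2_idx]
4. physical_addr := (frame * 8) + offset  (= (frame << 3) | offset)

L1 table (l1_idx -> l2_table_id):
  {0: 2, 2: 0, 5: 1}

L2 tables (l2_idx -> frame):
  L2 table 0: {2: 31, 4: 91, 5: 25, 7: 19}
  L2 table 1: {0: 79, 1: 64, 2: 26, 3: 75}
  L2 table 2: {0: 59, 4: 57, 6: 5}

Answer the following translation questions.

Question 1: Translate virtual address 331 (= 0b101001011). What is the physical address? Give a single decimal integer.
vaddr = 331 = 0b101001011
Split: l1_idx=5, l2_idx=1, offset=3
L1[5] = 1
L2[1][1] = 64
paddr = 64 * 8 + 3 = 515

Answer: 515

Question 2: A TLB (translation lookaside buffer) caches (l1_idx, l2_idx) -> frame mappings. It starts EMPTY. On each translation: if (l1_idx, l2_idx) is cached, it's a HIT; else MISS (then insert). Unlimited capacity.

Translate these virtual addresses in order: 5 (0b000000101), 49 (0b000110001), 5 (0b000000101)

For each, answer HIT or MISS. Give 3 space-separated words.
Answer: MISS MISS HIT

Derivation:
vaddr=5: (0,0) not in TLB -> MISS, insert
vaddr=49: (0,6) not in TLB -> MISS, insert
vaddr=5: (0,0) in TLB -> HIT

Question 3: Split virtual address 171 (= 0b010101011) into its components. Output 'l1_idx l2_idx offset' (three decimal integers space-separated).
vaddr = 171 = 0b010101011
  top 3 bits -> l1_idx = 2
  next 3 bits -> l2_idx = 5
  bottom 3 bits -> offset = 3

Answer: 2 5 3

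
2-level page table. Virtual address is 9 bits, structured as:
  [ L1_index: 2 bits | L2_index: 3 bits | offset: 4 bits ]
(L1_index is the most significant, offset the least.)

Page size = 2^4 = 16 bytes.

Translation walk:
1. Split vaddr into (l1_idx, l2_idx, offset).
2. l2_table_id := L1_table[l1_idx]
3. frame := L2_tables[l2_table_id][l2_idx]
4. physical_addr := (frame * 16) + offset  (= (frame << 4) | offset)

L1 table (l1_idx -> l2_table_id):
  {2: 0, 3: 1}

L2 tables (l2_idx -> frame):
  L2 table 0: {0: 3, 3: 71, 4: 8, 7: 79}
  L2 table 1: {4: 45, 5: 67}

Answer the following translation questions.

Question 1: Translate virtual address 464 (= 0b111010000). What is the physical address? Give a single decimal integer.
vaddr = 464 = 0b111010000
Split: l1_idx=3, l2_idx=5, offset=0
L1[3] = 1
L2[1][5] = 67
paddr = 67 * 16 + 0 = 1072

Answer: 1072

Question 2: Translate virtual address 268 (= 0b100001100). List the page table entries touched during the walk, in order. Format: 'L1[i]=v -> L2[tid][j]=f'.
vaddr = 268 = 0b100001100
Split: l1_idx=2, l2_idx=0, offset=12

Answer: L1[2]=0 -> L2[0][0]=3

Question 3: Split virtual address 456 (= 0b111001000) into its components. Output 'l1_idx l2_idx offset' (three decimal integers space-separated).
vaddr = 456 = 0b111001000
  top 2 bits -> l1_idx = 3
  next 3 bits -> l2_idx = 4
  bottom 4 bits -> offset = 8

Answer: 3 4 8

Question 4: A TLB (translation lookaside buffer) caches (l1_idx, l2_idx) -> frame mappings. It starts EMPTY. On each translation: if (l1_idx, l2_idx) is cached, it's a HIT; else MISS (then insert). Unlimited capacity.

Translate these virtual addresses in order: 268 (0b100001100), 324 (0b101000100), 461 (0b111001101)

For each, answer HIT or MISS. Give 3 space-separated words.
vaddr=268: (2,0) not in TLB -> MISS, insert
vaddr=324: (2,4) not in TLB -> MISS, insert
vaddr=461: (3,4) not in TLB -> MISS, insert

Answer: MISS MISS MISS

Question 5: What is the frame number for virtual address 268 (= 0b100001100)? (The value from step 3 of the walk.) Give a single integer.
vaddr = 268: l1_idx=2, l2_idx=0
L1[2] = 0; L2[0][0] = 3

Answer: 3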